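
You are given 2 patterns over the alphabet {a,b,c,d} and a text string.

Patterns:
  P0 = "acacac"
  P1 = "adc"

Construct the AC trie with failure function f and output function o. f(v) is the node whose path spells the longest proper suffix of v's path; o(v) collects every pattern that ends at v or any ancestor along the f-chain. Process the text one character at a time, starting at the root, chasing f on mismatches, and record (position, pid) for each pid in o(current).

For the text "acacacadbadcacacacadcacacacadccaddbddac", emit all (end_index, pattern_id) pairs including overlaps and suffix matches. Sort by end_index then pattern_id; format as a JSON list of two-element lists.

Build:
Trie (insert patterns):
  0='ε' goto a→1
  1='a' goto c→2 d→7
  2='ac' goto a→3
  3='aca' goto c→4
  4='acac' goto a→5
  5='acaca' goto c→6
  6='acacac' goto ·  ←P0
  7='ad' goto c→8
  8='adc' goto ·  ←P1

BFS fail/out derivation:
  n1('a'): parent n0 fail=0; on 'a' 0 → fail=0;  out ∅∪∅=∅
  n2('ac'): parent n1 fail=0; on 'c' 0 → fail=0;  out ∅∪∅=∅
  n7('ad'): parent n1 fail=0; on 'd' 0 → fail=0;  out ∅∪∅=∅
  n3('aca'): parent n2 fail=0; on 'a' 0 → fail=1;  out ∅∪∅=∅
  n8('adc'): parent n7 fail=0; on 'c' 0 → fail=0;  out {1}∪∅={1}
  n4('acac'): parent n3 fail=1; on 'c' 1 → fail=2;  out ∅∪∅=∅
  n5('acaca'): parent n4 fail=2; on 'a' 2 → fail=3;  out ∅∪∅=∅
  n6('acacac'): parent n5 fail=3; on 'c' 3 → fail=4;  out {0}∪∅={0}

Text stream:
i=0 'a': node 0→1
i=1 'c': node 1→2
i=2 'a': node 2→3
i=3 'c': node 3→4
i=4 'a': node 4→5
i=5 'c': node 5→6  → match P0@[0:5]
i=6 'a': node 6→5 (fail-walked)
i=7 'd': node 5→7 (fail-walked)
i=8 'b': node 7→0 (fail-walked)
i=9 'a': node 0→1
i=10 'd': node 1→7
i=11 'c': node 7→8  → match P1@[9:11]
i=12 'a': node 8→1 (fail-walked)
i=13 'c': node 1→2
i=14 'a': node 2→3
i=15 'c': node 3→4
i=16 'a': node 4→5
i=17 'c': node 5→6  → match P0@[12:17]
i=18 'a': node 6→5 (fail-walked)
i=19 'd': node 5→7 (fail-walked)
i=20 'c': node 7→8  → match P1@[18:20]
i=21 'a': node 8→1 (fail-walked)
i=22 'c': node 1→2
i=23 'a': node 2→3
i=24 'c': node 3→4
i=25 'a': node 4→5
i=26 'c': node 5→6  → match P0@[21:26]
i=27 'a': node 6→5 (fail-walked)
i=28 'd': node 5→7 (fail-walked)
i=29 'c': node 7→8  → match P1@[27:29]
i=30 'c': node 8→0 (fail-walked)
i=31 'a': node 0→1
i=32 'd': node 1→7
i=33 'd': node 7→0 (fail-walked)
i=34 'b': node 0→0
i=35 'd': node 0→0
i=36 'd': node 0→0
i=37 'a': node 0→1
i=38 'c': node 1→2

All matches (sorted): [[5,0],[11,1],[17,0],[20,1],[26,0],[29,1]]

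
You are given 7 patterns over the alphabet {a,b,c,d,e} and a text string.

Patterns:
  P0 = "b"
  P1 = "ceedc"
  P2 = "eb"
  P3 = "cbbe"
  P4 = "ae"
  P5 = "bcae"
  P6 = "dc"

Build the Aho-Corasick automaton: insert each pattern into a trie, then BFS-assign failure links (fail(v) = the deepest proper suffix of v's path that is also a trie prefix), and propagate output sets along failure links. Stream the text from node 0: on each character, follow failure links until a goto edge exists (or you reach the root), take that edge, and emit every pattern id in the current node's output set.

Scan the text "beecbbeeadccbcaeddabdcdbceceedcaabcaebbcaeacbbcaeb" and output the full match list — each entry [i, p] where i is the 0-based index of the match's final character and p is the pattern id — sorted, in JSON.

Build automaton:
Trie (insert patterns):
  n0 'ε': a→12 b→1 c→2 d→17 e→7
  n1 'b': c→14  ←P0
  n2 'c': b→9 e→3
  n3 'ce': e→4
  n4 'cee': d→5
  n5 'ceed': c→6
  n6 'ceedc': ·  ←P1
  n7 'e': b→8
  n8 'eb': ·  ←P2
  n9 'cb': b→10
  n10 'cbb': e→11
  n11 'cbbe': ·  ←P3
  n12 'a': e→13
  n13 'ae': ·  ←P4
  n14 'bc': a→15
  n15 'bca': e→16
  n16 'bcae': ·  ←P5
  n17 'd': c→18
  n18 'dc': ·  ←P6

BFS fail/out derivation:
  n1('b'): parent n0 fail=0; on 'b' 0 → fail=0;  out {0}∪∅={0}
  n2('c'): parent n0 fail=0; on 'c' 0 → fail=0;  out ∅∪∅=∅
  n7('e'): parent n0 fail=0; on 'e' 0 → fail=0;  out ∅∪∅=∅
  n12('a'): parent n0 fail=0; on 'a' 0 → fail=0;  out ∅∪∅=∅
  n17('d'): parent n0 fail=0; on 'd' 0 → fail=0;  out ∅∪∅=∅
  n3('ce'): parent n2 fail=0; on 'e' 0 → fail=7;  out ∅∪∅=∅
  n8('eb'): parent n7 fail=0; on 'b' 0 → fail=1;  out {2}∪{0}={0,2}
  n9('cb'): parent n2 fail=0; on 'b' 0 → fail=1;  out ∅∪{0}={0}
  n13('ae'): parent n12 fail=0; on 'e' 0 → fail=7;  out {4}∪∅={4}
  n14('bc'): parent n1 fail=0; on 'c' 0 → fail=2;  out ∅∪∅=∅
  n18('dc'): parent n17 fail=0; on 'c' 0 → fail=2;  out {6}∪∅={6}
  n4('cee'): parent n3 fail=7; on 'e' 7→0 → fail=7;  out ∅∪∅=∅
  n10('cbb'): parent n9 fail=1; on 'b' 1→0 → fail=1;  out ∅∪{0}={0}
  n15('bca'): parent n14 fail=2; on 'a' 2→0 → fail=12;  out ∅∪∅=∅
  n5('ceed'): parent n4 fail=7; on 'd' 7→0 → fail=17;  out ∅∪∅=∅
  n11('cbbe'): parent n10 fail=1; on 'e' 1→0 → fail=7;  out {3}∪∅={3}
  n16('bcae'): parent n15 fail=12; on 'e' 12 → fail=13;  out {5}∪{4}={4,5}
  n6('ceedc'): parent n5 fail=17; on 'c' 17 → fail=18;  out {1}∪{6}={1,6}

Text stream:
pos 0 'b': at 1  ** P0@[0:0]
pos 1 'e': at 7 ·f
pos 2 'e': at 7 ·f
pos 3 'c': at 2 ·f
pos 4 'b': at 9  ** P0@[4:4]
pos 5 'b': at 10  ** P0@[5:5]
pos 6 'e': at 11  ** P3@[3:6]
pos 7 'e': at 7 ·f
pos 8 'a': at 12 ·f
pos 9 'd': at 17 ·f
pos 10 'c': at 18  ** P6@[9:10]
pos 11 'c': at 2 ·f
pos 12 'b': at 9  ** P0@[12:12]
pos 13 'c': at 14 ·f
pos 14 'a': at 15
pos 15 'e': at 16  ** P4@[14:15],P5@[12:15]
pos 16 'd': at 17 ·f
pos 17 'd': at 17 ·f
pos 18 'a': at 12 ·f
pos 19 'b': at 1 ·f  ** P0@[19:19]
pos 20 'd': at 17 ·f
pos 21 'c': at 18  ** P6@[20:21]
pos 22 'd': at 17 ·f
pos 23 'b': at 1 ·f  ** P0@[23:23]
pos 24 'c': at 14
pos 25 'e': at 3 ·f
pos 26 'c': at 2 ·f
pos 27 'e': at 3
pos 28 'e': at 4
pos 29 'd': at 5
pos 30 'c': at 6  ** P1@[26:30],P6@[29:30]
pos 31 'a': at 12 ·f
pos 32 'a': at 12 ·f
pos 33 'b': at 1 ·f  ** P0@[33:33]
pos 34 'c': at 14
pos 35 'a': at 15
pos 36 'e': at 16  ** P4@[35:36],P5@[33:36]
pos 37 'b': at 8 ·f  ** P0@[37:37],P2@[36:37]
pos 38 'b': at 1 ·f  ** P0@[38:38]
pos 39 'c': at 14
pos 40 'a': at 15
pos 41 'e': at 16  ** P4@[40:41],P5@[38:41]
pos 42 'a': at 12 ·f
pos 43 'c': at 2 ·f
pos 44 'b': at 9  ** P0@[44:44]
pos 45 'b': at 10  ** P0@[45:45]
pos 46 'c': at 14 ·f
pos 47 'a': at 15
pos 48 'e': at 16  ** P4@[47:48],P5@[45:48]
pos 49 'b': at 8 ·f  ** P0@[49:49],P2@[48:49]

Matches: [[0,0],[4,0],[5,0],[6,3],[10,6],[12,0],[15,4],[15,5],[19,0],[21,6],[23,0],[30,1],[30,6],[33,0],[36,4],[36,5],[37,0],[37,2],[38,0],[41,4],[41,5],[44,0],[45,0],[48,4],[48,5],[49,0],[49,2]]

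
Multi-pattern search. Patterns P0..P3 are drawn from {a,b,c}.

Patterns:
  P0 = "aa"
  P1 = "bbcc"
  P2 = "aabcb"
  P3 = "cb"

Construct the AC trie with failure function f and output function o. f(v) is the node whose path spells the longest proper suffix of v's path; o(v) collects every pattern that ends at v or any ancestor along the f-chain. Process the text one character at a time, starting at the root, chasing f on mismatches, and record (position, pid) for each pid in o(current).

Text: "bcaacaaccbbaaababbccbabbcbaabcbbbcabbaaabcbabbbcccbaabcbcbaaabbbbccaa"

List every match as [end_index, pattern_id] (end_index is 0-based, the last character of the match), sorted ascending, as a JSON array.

Build:
Trie nodes:
  n0 'ε': a→1 b→3 c→10
  n1 'a': a→2
  n2 'aa': b→7  ←P0
  n3 'b': b→4
  n4 'bb': c→5
  n5 'bbc': c→6
  n6 'bbcc': ·  ←P1
  n7 'aab': c→8
  n8 'aabc': b→9
  n9 'aabcb': ·  ←P2
  n10 'c': b→11
  n11 'cb': ·  ←P3

BFS fail/out derivation:
  n1('a'): parent n0 fail=0; on 'a' 0 → fail=0;  out ∅∪∅=∅
  n3('b'): parent n0 fail=0; on 'b' 0 → fail=0;  out ∅∪∅=∅
  n10('c'): parent n0 fail=0; on 'c' 0 → fail=0;  out ∅∪∅=∅
  n2('aa'): parent n1 fail=0; on 'a' 0 → fail=1;  out {0}∪∅={0}
  n4('bb'): parent n3 fail=0; on 'b' 0 → fail=3;  out ∅∪∅=∅
  n11('cb'): parent n10 fail=0; on 'b' 0 → fail=3;  out {3}∪∅={3}
  n5('bbc'): parent n4 fail=3; on 'c' 3→0 → fail=10;  out ∅∪∅=∅
  n7('aab'): parent n2 fail=1; on 'b' 1→0 → fail=3;  out ∅∪∅=∅
  n6('bbcc'): parent n5 fail=10; on 'c' 10→0 → fail=10;  out {1}∪∅={1}
  n8('aabc'): parent n7 fail=3; on 'c' 3→0 → fail=10;  out ∅∪∅=∅
  n9('aabcb'): parent n8 fail=10; on 'b' 10 → fail=11;  out {2}∪{3}={2,3}

Scan:
i=0 'b': node 0→3
i=1 'c': node 3→10 (fail-walked)
i=2 'a': node 10→1 (fail-walked)
i=3 'a': node 1→2  → match P0@[2:3]
i=4 'c': node 2→10 (fail-walked)
i=5 'a': node 10→1 (fail-walked)
i=6 'a': node 1→2  → match P0@[5:6]
i=7 'c': node 2→10 (fail-walked)
i=8 'c': node 10→10 (fail-walked)
i=9 'b': node 10→11  → match P3@[8:9]
i=10 'b': node 11→4 (fail-walked)
i=11 'a': node 4→1 (fail-walked)
i=12 'a': node 1→2  → match P0@[11:12]
i=13 'a': node 2→2 (fail-walked)  → match P0@[12:13]
i=14 'b': node 2→7
i=15 'a': node 7→1 (fail-walked)
i=16 'b': node 1→3 (fail-walked)
i=17 'b': node 3→4
i=18 'c': node 4→5
i=19 'c': node 5→6  → match P1@[16:19]
i=20 'b': node 6→11 (fail-walked)  → match P3@[19:20]
i=21 'a': node 11→1 (fail-walked)
i=22 'b': node 1→3 (fail-walked)
i=23 'b': node 3→4
i=24 'c': node 4→5
i=25 'b': node 5→11 (fail-walked)  → match P3@[24:25]
i=26 'a': node 11→1 (fail-walked)
i=27 'a': node 1→2  → match P0@[26:27]
i=28 'b': node 2→7
i=29 'c': node 7→8
i=30 'b': node 8→9  → match P2@[26:30],P3@[29:30]
i=31 'b': node 9→4 (fail-walked)
i=32 'b': node 4→4 (fail-walked)
i=33 'c': node 4→5
i=34 'a': node 5→1 (fail-walked)
i=35 'b': node 1→3 (fail-walked)
i=36 'b': node 3→4
i=37 'a': node 4→1 (fail-walked)
i=38 'a': node 1→2  → match P0@[37:38]
i=39 'a': node 2→2 (fail-walked)  → match P0@[38:39]
i=40 'b': node 2→7
i=41 'c': node 7→8
i=42 'b': node 8→9  → match P2@[38:42],P3@[41:42]
i=43 'a': node 9→1 (fail-walked)
i=44 'b': node 1→3 (fail-walked)
i=45 'b': node 3→4
i=46 'b': node 4→4 (fail-walked)
i=47 'c': node 4→5
i=48 'c': node 5→6  → match P1@[45:48]
i=49 'c': node 6→10 (fail-walked)
i=50 'b': node 10→11  → match P3@[49:50]
i=51 'a': node 11→1 (fail-walked)
i=52 'a': node 1→2  → match P0@[51:52]
i=53 'b': node 2→7
i=54 'c': node 7→8
i=55 'b': node 8→9  → match P2@[51:55],P3@[54:55]
i=56 'c': node 9→10 (fail-walked)
i=57 'b': node 10→11  → match P3@[56:57]
i=58 'a': node 11→1 (fail-walked)
i=59 'a': node 1→2  → match P0@[58:59]
i=60 'a': node 2→2 (fail-walked)  → match P0@[59:60]
i=61 'b': node 2→7
i=62 'b': node 7→4 (fail-walked)
i=63 'b': node 4→4 (fail-walked)
i=64 'b': node 4→4 (fail-walked)
i=65 'c': node 4→5
i=66 'c': node 5→6  → match P1@[63:66]
i=67 'a': node 6→1 (fail-walked)
i=68 'a': node 1→2  → match P0@[67:68]

Matches: [[3,0],[6,0],[9,3],[12,0],[13,0],[19,1],[20,3],[25,3],[27,0],[30,2],[30,3],[38,0],[39,0],[42,2],[42,3],[48,1],[50,3],[52,0],[55,2],[55,3],[57,3],[59,0],[60,0],[66,1],[68,0]]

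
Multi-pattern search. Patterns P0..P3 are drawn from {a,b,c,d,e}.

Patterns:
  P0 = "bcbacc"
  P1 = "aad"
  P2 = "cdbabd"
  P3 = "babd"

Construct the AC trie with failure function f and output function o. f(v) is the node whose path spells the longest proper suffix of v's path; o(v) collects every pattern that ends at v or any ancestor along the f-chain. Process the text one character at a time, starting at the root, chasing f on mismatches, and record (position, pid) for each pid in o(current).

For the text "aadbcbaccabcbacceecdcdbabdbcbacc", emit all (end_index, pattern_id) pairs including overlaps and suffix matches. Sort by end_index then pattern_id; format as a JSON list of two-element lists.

Build automaton:
Trie (insert patterns):
  0='ε' goto a→7 b→1 c→10
  1='b' goto a→16 c→2
  2='bc' goto b→3
  3='bcb' goto a→4
  4='bcba' goto c→5
  5='bcbac' goto c→6
  6='bcbacc' goto ·  ←P0
  7='a' goto a→8
  8='aa' goto d→9
  9='aad' goto ·  ←P1
  10='c' goto d→11
  11='cd' goto b→12
  12='cdb' goto a→13
  13='cdba' goto b→14
  14='cdbab' goto d→15
  15='cdbabd' goto ·  ←P2
  16='ba' goto b→17
  17='bab' goto d→18
  18='babd' goto ·  ←P3

BFS fail/out derivation:
  n1('b'): parent n0 fail=0; on 'b' 0 → fail=0;  out ∅∪∅=∅
  n7('a'): parent n0 fail=0; on 'a' 0 → fail=0;  out ∅∪∅=∅
  n10('c'): parent n0 fail=0; on 'c' 0 → fail=0;  out ∅∪∅=∅
  n2('bc'): parent n1 fail=0; on 'c' 0 → fail=10;  out ∅∪∅=∅
  n8('aa'): parent n7 fail=0; on 'a' 0 → fail=7;  out ∅∪∅=∅
  n11('cd'): parent n10 fail=0; on 'd' 0 → fail=0;  out ∅∪∅=∅
  n16('ba'): parent n1 fail=0; on 'a' 0 → fail=7;  out ∅∪∅=∅
  n3('bcb'): parent n2 fail=10; on 'b' 10→0 → fail=1;  out ∅∪∅=∅
  n9('aad'): parent n8 fail=7; on 'd' 7→0 → fail=0;  out {1}∪∅={1}
  n12('cdb'): parent n11 fail=0; on 'b' 0 → fail=1;  out ∅∪∅=∅
  n17('bab'): parent n16 fail=7; on 'b' 7→0 → fail=1;  out ∅∪∅=∅
  n4('bcba'): parent n3 fail=1; on 'a' 1 → fail=16;  out ∅∪∅=∅
  n13('cdba'): parent n12 fail=1; on 'a' 1 → fail=16;  out ∅∪∅=∅
  n18('babd'): parent n17 fail=1; on 'd' 1→0 → fail=0;  out {3}∪∅={3}
  n5('bcbac'): parent n4 fail=16; on 'c' 16→7→0 → fail=10;  out ∅∪∅=∅
  n14('cdbab'): parent n13 fail=16; on 'b' 16 → fail=17;  out ∅∪∅=∅
  n6('bcbacc'): parent n5 fail=10; on 'c' 10→0 → fail=10;  out {0}∪∅={0}
  n15('cdbabd'): parent n14 fail=17; on 'd' 17 → fail=18;  out {2}∪{3}={2,3}

Text stream:
[0] read 'a'  n0⇒n7
[1] read 'a'  n7⇒n8
[2] read 'd'  n8⇒n9  ** P1@[0:2]
[3] read 'b'  n9⇒n1 ·f
[4] read 'c'  n1⇒n2
[5] read 'b'  n2⇒n3
[6] read 'a'  n3⇒n4
[7] read 'c'  n4⇒n5
[8] read 'c'  n5⇒n6  ** P0@[3:8]
[9] read 'a'  n6⇒n7 ·f
[10] read 'b'  n7⇒n1 ·f
[11] read 'c'  n1⇒n2
[12] read 'b'  n2⇒n3
[13] read 'a'  n3⇒n4
[14] read 'c'  n4⇒n5
[15] read 'c'  n5⇒n6  ** P0@[10:15]
[16] read 'e'  n6⇒n0 ·f
[17] read 'e'  n0⇒n0
[18] read 'c'  n0⇒n10
[19] read 'd'  n10⇒n11
[20] read 'c'  n11⇒n10 ·f
[21] read 'd'  n10⇒n11
[22] read 'b'  n11⇒n12
[23] read 'a'  n12⇒n13
[24] read 'b'  n13⇒n14
[25] read 'd'  n14⇒n15  ** P2@[20:25],P3@[22:25]
[26] read 'b'  n15⇒n1 ·f
[27] read 'c'  n1⇒n2
[28] read 'b'  n2⇒n3
[29] read 'a'  n3⇒n4
[30] read 'c'  n4⇒n5
[31] read 'c'  n5⇒n6  ** P0@[26:31]

Matches: [[2,1],[8,0],[15,0],[25,2],[25,3],[31,0]]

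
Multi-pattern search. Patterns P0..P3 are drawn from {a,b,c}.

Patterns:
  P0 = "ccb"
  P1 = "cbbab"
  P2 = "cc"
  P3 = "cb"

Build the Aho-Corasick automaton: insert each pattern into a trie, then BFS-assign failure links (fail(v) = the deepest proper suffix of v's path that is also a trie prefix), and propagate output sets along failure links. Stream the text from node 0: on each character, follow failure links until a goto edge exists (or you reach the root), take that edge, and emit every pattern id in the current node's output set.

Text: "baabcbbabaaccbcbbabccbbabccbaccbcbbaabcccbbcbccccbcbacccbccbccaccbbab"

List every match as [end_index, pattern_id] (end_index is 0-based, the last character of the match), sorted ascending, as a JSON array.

Construct AC machine:
Trie nodes:
  n0 'ε': c→1
  n1 'c': b→4 c→2
  n2 'cc': b→3  ←P2
  n3 'ccb': ·  ←P0
  n4 'cb': b→5  ←P3
  n5 'cbb': a→6
  n6 'cbba': b→7
  n7 'cbbab': ·  ←P1

BFS fail/out derivation:
  fail(1) 'c': from fail(0)=0 chase 'c': 0 ⇒ 0;  out=∅∪out(0)=∅
  fail(2) 'cc': from fail(1)=0 chase 'c': 0 ⇒ 1;  out={2}∪out(1)={2}
  fail(4) 'cb': from fail(1)=0 chase 'b': 0 ⇒ 0;  out={3}∪out(0)={3}
  fail(3) 'ccb': from fail(2)=1 chase 'b': 1 ⇒ 4;  out={0}∪out(4)={0,3}
  fail(5) 'cbb': from fail(4)=0 chase 'b': 0 ⇒ 0;  out=∅∪out(0)=∅
  fail(6) 'cbba': from fail(5)=0 chase 'a': 0 ⇒ 0;  out=∅∪out(0)=∅
  fail(7) 'cbbab': from fail(6)=0 chase 'b': 0 ⇒ 0;  out={1}∪out(0)={1}

Scan:
i=0 'b': node 0→0
i=1 'a': node 0→0
i=2 'a': node 0→0
i=3 'b': node 0→0
i=4 'c': node 0→1
i=5 'b': node 1→4  → match P3@[4:5]
i=6 'b': node 4→5
i=7 'a': node 5→6
i=8 'b': node 6→7  → match P1@[4:8]
i=9 'a': node 7→0 (fail-walked)
i=10 'a': node 0→0
i=11 'c': node 0→1
i=12 'c': node 1→2  → match P2@[11:12]
i=13 'b': node 2→3  → match P0@[11:13],P3@[12:13]
i=14 'c': node 3→1 (fail-walked)
i=15 'b': node 1→4  → match P3@[14:15]
i=16 'b': node 4→5
i=17 'a': node 5→6
i=18 'b': node 6→7  → match P1@[14:18]
i=19 'c': node 7→1 (fail-walked)
i=20 'c': node 1→2  → match P2@[19:20]
i=21 'b': node 2→3  → match P0@[19:21],P3@[20:21]
i=22 'b': node 3→5 (fail-walked)
i=23 'a': node 5→6
i=24 'b': node 6→7  → match P1@[20:24]
i=25 'c': node 7→1 (fail-walked)
i=26 'c': node 1→2  → match P2@[25:26]
i=27 'b': node 2→3  → match P0@[25:27],P3@[26:27]
i=28 'a': node 3→0 (fail-walked)
i=29 'c': node 0→1
i=30 'c': node 1→2  → match P2@[29:30]
i=31 'b': node 2→3  → match P0@[29:31],P3@[30:31]
i=32 'c': node 3→1 (fail-walked)
i=33 'b': node 1→4  → match P3@[32:33]
i=34 'b': node 4→5
i=35 'a': node 5→6
i=36 'a': node 6→0 (fail-walked)
i=37 'b': node 0→0
i=38 'c': node 0→1
i=39 'c': node 1→2  → match P2@[38:39]
i=40 'c': node 2→2 (fail-walked)  → match P2@[39:40]
i=41 'b': node 2→3  → match P0@[39:41],P3@[40:41]
i=42 'b': node 3→5 (fail-walked)
i=43 'c': node 5→1 (fail-walked)
i=44 'b': node 1→4  → match P3@[43:44]
i=45 'c': node 4→1 (fail-walked)
i=46 'c': node 1→2  → match P2@[45:46]
i=47 'c': node 2→2 (fail-walked)  → match P2@[46:47]
i=48 'c': node 2→2 (fail-walked)  → match P2@[47:48]
i=49 'b': node 2→3  → match P0@[47:49],P3@[48:49]
i=50 'c': node 3→1 (fail-walked)
i=51 'b': node 1→4  → match P3@[50:51]
i=52 'a': node 4→0 (fail-walked)
i=53 'c': node 0→1
i=54 'c': node 1→2  → match P2@[53:54]
i=55 'c': node 2→2 (fail-walked)  → match P2@[54:55]
i=56 'b': node 2→3  → match P0@[54:56],P3@[55:56]
i=57 'c': node 3→1 (fail-walked)
i=58 'c': node 1→2  → match P2@[57:58]
i=59 'b': node 2→3  → match P0@[57:59],P3@[58:59]
i=60 'c': node 3→1 (fail-walked)
i=61 'c': node 1→2  → match P2@[60:61]
i=62 'a': node 2→0 (fail-walked)
i=63 'c': node 0→1
i=64 'c': node 1→2  → match P2@[63:64]
i=65 'b': node 2→3  → match P0@[63:65],P3@[64:65]
i=66 'b': node 3→5 (fail-walked)
i=67 'a': node 5→6
i=68 'b': node 6→7  → match P1@[64:68]

All matches (sorted): [[5,3],[8,1],[12,2],[13,0],[13,3],[15,3],[18,1],[20,2],[21,0],[21,3],[24,1],[26,2],[27,0],[27,3],[30,2],[31,0],[31,3],[33,3],[39,2],[40,2],[41,0],[41,3],[44,3],[46,2],[47,2],[48,2],[49,0],[49,3],[51,3],[54,2],[55,2],[56,0],[56,3],[58,2],[59,0],[59,3],[61,2],[64,2],[65,0],[65,3],[68,1]]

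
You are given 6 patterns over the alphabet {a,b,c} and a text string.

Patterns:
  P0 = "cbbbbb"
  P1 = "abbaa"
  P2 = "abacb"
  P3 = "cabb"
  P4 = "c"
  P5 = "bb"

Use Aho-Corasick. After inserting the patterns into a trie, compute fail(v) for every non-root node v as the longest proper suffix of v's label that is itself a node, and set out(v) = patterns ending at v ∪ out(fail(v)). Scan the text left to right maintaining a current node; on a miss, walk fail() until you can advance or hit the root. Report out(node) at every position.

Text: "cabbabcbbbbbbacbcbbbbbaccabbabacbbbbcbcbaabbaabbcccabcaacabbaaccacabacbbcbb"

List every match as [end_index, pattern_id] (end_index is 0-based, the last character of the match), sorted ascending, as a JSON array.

Construct AC machine:
Trie nodes:
  0='ε' goto a→7 b→18 c→1
  1='c' goto a→15 b→2  ←P4
  2='cb' goto b→3
  3='cbb' goto b→4
  4='cbbb' goto b→5
  5='cbbbb' goto b→6
  6='cbbbbb' goto ·  ←P0
  7='a' goto b→8
  8='ab' goto a→12 b→9
  9='abb' goto a→10
  10='abba' goto a→11
  11='abbaa' goto ·  ←P1
  12='aba' goto c→13
  13='abac' goto b→14
  14='abacb' goto ·  ←P2
  15='ca' goto b→16
  16='cab' goto b→17
  17='cabb' goto ·  ←P3
  18='b' goto b→19
  19='bb' goto ·  ←P5

BFS fail/out derivation:
  n1('c'): parent n0 fail=0; on 'c' 0 → fail=0;  out {4}∪∅={4}
  n7('a'): parent n0 fail=0; on 'a' 0 → fail=0;  out ∅∪∅=∅
  n18('b'): parent n0 fail=0; on 'b' 0 → fail=0;  out ∅∪∅=∅
  n2('cb'): parent n1 fail=0; on 'b' 0 → fail=18;  out ∅∪∅=∅
  n8('ab'): parent n7 fail=0; on 'b' 0 → fail=18;  out ∅∪∅=∅
  n15('ca'): parent n1 fail=0; on 'a' 0 → fail=7;  out ∅∪∅=∅
  n19('bb'): parent n18 fail=0; on 'b' 0 → fail=18;  out {5}∪∅={5}
  n3('cbb'): parent n2 fail=18; on 'b' 18 → fail=19;  out ∅∪{5}={5}
  n9('abb'): parent n8 fail=18; on 'b' 18 → fail=19;  out ∅∪{5}={5}
  n12('aba'): parent n8 fail=18; on 'a' 18→0 → fail=7;  out ∅∪∅=∅
  n16('cab'): parent n15 fail=7; on 'b' 7 → fail=8;  out ∅∪∅=∅
  n4('cbbb'): parent n3 fail=19; on 'b' 19→18 → fail=19;  out ∅∪{5}={5}
  n10('abba'): parent n9 fail=19; on 'a' 19→18→0 → fail=7;  out ∅∪∅=∅
  n13('abac'): parent n12 fail=7; on 'c' 7→0 → fail=1;  out ∅∪{4}={4}
  n17('cabb'): parent n16 fail=8; on 'b' 8 → fail=9;  out {3}∪{5}={3,5}
  n5('cbbbb'): parent n4 fail=19; on 'b' 19→18 → fail=19;  out ∅∪{5}={5}
  n11('abbaa'): parent n10 fail=7; on 'a' 7→0 → fail=7;  out {1}∪∅={1}
  n14('abacb'): parent n13 fail=1; on 'b' 1 → fail=2;  out {2}∪∅={2}
  n6('cbbbbb'): parent n5 fail=19; on 'b' 19→18 → fail=19;  out {0}∪{5}={0,5}

Run:
[0] read 'c'  n0⇒n1  ** P4@[0:0]
[1] read 'a'  n1⇒n15
[2] read 'b'  n15⇒n16
[3] read 'b'  n16⇒n17  ** P3@[0:3],P5@[2:3]
[4] read 'a'  n17⇒n10 ·f
[5] read 'b'  n10⇒n8 ·f
[6] read 'c'  n8⇒n1 ·f  ** P4@[6:6]
[7] read 'b'  n1⇒n2
[8] read 'b'  n2⇒n3  ** P5@[7:8]
[9] read 'b'  n3⇒n4  ** P5@[8:9]
[10] read 'b'  n4⇒n5  ** P5@[9:10]
[11] read 'b'  n5⇒n6  ** P0@[6:11],P5@[10:11]
[12] read 'b'  n6⇒n19 ·f  ** P5@[11:12]
[13] read 'a'  n19⇒n7 ·f
[14] read 'c'  n7⇒n1 ·f  ** P4@[14:14]
[15] read 'b'  n1⇒n2
[16] read 'c'  n2⇒n1 ·f  ** P4@[16:16]
[17] read 'b'  n1⇒n2
[18] read 'b'  n2⇒n3  ** P5@[17:18]
[19] read 'b'  n3⇒n4  ** P5@[18:19]
[20] read 'b'  n4⇒n5  ** P5@[19:20]
[21] read 'b'  n5⇒n6  ** P0@[16:21],P5@[20:21]
[22] read 'a'  n6⇒n7 ·f
[23] read 'c'  n7⇒n1 ·f  ** P4@[23:23]
[24] read 'c'  n1⇒n1 ·f  ** P4@[24:24]
[25] read 'a'  n1⇒n15
[26] read 'b'  n15⇒n16
[27] read 'b'  n16⇒n17  ** P3@[24:27],P5@[26:27]
[28] read 'a'  n17⇒n10 ·f
[29] read 'b'  n10⇒n8 ·f
[30] read 'a'  n8⇒n12
[31] read 'c'  n12⇒n13  ** P4@[31:31]
[32] read 'b'  n13⇒n14  ** P2@[28:32]
[33] read 'b'  n14⇒n3 ·f  ** P5@[32:33]
[34] read 'b'  n3⇒n4  ** P5@[33:34]
[35] read 'b'  n4⇒n5  ** P5@[34:35]
[36] read 'c'  n5⇒n1 ·f  ** P4@[36:36]
[37] read 'b'  n1⇒n2
[38] read 'c'  n2⇒n1 ·f  ** P4@[38:38]
[39] read 'b'  n1⇒n2
[40] read 'a'  n2⇒n7 ·f
[41] read 'a'  n7⇒n7 ·f
[42] read 'b'  n7⇒n8
[43] read 'b'  n8⇒n9  ** P5@[42:43]
[44] read 'a'  n9⇒n10
[45] read 'a'  n10⇒n11  ** P1@[41:45]
[46] read 'b'  n11⇒n8 ·f
[47] read 'b'  n8⇒n9  ** P5@[46:47]
[48] read 'c'  n9⇒n1 ·f  ** P4@[48:48]
[49] read 'c'  n1⇒n1 ·f  ** P4@[49:49]
[50] read 'c'  n1⇒n1 ·f  ** P4@[50:50]
[51] read 'a'  n1⇒n15
[52] read 'b'  n15⇒n16
[53] read 'c'  n16⇒n1 ·f  ** P4@[53:53]
[54] read 'a'  n1⇒n15
[55] read 'a'  n15⇒n7 ·f
[56] read 'c'  n7⇒n1 ·f  ** P4@[56:56]
[57] read 'a'  n1⇒n15
[58] read 'b'  n15⇒n16
[59] read 'b'  n16⇒n17  ** P3@[56:59],P5@[58:59]
[60] read 'a'  n17⇒n10 ·f
[61] read 'a'  n10⇒n11  ** P1@[57:61]
[62] read 'c'  n11⇒n1 ·f  ** P4@[62:62]
[63] read 'c'  n1⇒n1 ·f  ** P4@[63:63]
[64] read 'a'  n1⇒n15
[65] read 'c'  n15⇒n1 ·f  ** P4@[65:65]
[66] read 'a'  n1⇒n15
[67] read 'b'  n15⇒n16
[68] read 'a'  n16⇒n12 ·f
[69] read 'c'  n12⇒n13  ** P4@[69:69]
[70] read 'b'  n13⇒n14  ** P2@[66:70]
[71] read 'b'  n14⇒n3 ·f  ** P5@[70:71]
[72] read 'c'  n3⇒n1 ·f  ** P4@[72:72]
[73] read 'b'  n1⇒n2
[74] read 'b'  n2⇒n3  ** P5@[73:74]

Result: [[0,4],[3,3],[3,5],[6,4],[8,5],[9,5],[10,5],[11,0],[11,5],[12,5],[14,4],[16,4],[18,5],[19,5],[20,5],[21,0],[21,5],[23,4],[24,4],[27,3],[27,5],[31,4],[32,2],[33,5],[34,5],[35,5],[36,4],[38,4],[43,5],[45,1],[47,5],[48,4],[49,4],[50,4],[53,4],[56,4],[59,3],[59,5],[61,1],[62,4],[63,4],[65,4],[69,4],[70,2],[71,5],[72,4],[74,5]]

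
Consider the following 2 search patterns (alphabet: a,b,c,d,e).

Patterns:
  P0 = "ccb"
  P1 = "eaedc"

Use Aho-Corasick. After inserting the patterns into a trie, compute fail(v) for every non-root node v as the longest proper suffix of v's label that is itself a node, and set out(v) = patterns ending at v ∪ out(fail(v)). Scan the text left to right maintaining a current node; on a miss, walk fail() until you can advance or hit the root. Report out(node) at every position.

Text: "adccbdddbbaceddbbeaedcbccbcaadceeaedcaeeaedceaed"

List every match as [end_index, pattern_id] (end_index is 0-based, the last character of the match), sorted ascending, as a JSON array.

Build automaton:
Trie nodes:
  0='ε' goto c→1 e→4
  1='c' goto c→2
  2='cc' goto b→3
  3='ccb' goto ·  [P0 ends]
  4='e' goto a→5
  5='ea' goto e→6
  6='eae' goto d→7
  7='eaed' goto c→8
  8='eaedc' goto ·  [P1 ends]

Failure links (BFS by depth):
  fail(1) 'c': from fail(0)=0 chase 'c': 0 ⇒ 0;  out=∅∪out(0)=∅
  fail(4) 'e': from fail(0)=0 chase 'e': 0 ⇒ 0;  out=∅∪out(0)=∅
  fail(2) 'cc': from fail(1)=0 chase 'c': 0 ⇒ 1;  out=∅∪out(1)=∅
  fail(5) 'ea': from fail(4)=0 chase 'a': 0 ⇒ 0;  out=∅∪out(0)=∅
  fail(3) 'ccb': from fail(2)=1 chase 'b': 1→0 ⇒ 0;  out={0}∪out(0)={0}
  fail(6) 'eae': from fail(5)=0 chase 'e': 0 ⇒ 4;  out=∅∪out(4)=∅
  fail(7) 'eaed': from fail(6)=4 chase 'd': 4→0 ⇒ 0;  out=∅∪out(0)=∅
  fail(8) 'eaedc': from fail(7)=0 chase 'c': 0 ⇒ 1;  out={1}∪out(1)={1}

Text stream:
i=0 'a': node 0→0
i=1 'd': node 0→0
i=2 'c': node 0→1
i=3 'c': node 1→2
i=4 'b': node 2→3  emit P0@[2:4]
i=5 'd': node 3→0 (fail-walked)
i=6 'd': node 0→0
i=7 'd': node 0→0
i=8 'b': node 0→0
i=9 'b': node 0→0
i=10 'a': node 0→0
i=11 'c': node 0→1
i=12 'e': node 1→4 (fail-walked)
i=13 'd': node 4→0 (fail-walked)
i=14 'd': node 0→0
i=15 'b': node 0→0
i=16 'b': node 0→0
i=17 'e': node 0→4
i=18 'a': node 4→5
i=19 'e': node 5→6
i=20 'd': node 6→7
i=21 'c': node 7→8  emit P1@[17:21]
i=22 'b': node 8→0 (fail-walked)
i=23 'c': node 0→1
i=24 'c': node 1→2
i=25 'b': node 2→3  emit P0@[23:25]
i=26 'c': node 3→1 (fail-walked)
i=27 'a': node 1→0 (fail-walked)
i=28 'a': node 0→0
i=29 'd': node 0→0
i=30 'c': node 0→1
i=31 'e': node 1→4 (fail-walked)
i=32 'e': node 4→4 (fail-walked)
i=33 'a': node 4→5
i=34 'e': node 5→6
i=35 'd': node 6→7
i=36 'c': node 7→8  emit P1@[32:36]
i=37 'a': node 8→0 (fail-walked)
i=38 'e': node 0→4
i=39 'e': node 4→4 (fail-walked)
i=40 'a': node 4→5
i=41 'e': node 5→6
i=42 'd': node 6→7
i=43 'c': node 7→8  emit P1@[39:43]
i=44 'e': node 8→4 (fail-walked)
i=45 'a': node 4→5
i=46 'e': node 5→6
i=47 'd': node 6→7

Matches: [[4,0],[21,1],[25,0],[36,1],[43,1]]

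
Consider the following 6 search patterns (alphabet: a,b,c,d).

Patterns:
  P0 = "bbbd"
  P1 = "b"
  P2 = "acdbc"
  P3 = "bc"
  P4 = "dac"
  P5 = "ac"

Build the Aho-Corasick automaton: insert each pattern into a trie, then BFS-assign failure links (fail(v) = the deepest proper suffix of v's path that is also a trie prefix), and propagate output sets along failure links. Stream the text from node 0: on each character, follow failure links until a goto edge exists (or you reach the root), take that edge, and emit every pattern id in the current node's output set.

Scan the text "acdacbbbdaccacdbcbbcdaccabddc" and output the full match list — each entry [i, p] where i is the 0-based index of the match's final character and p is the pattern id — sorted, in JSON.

Build:
Trie (insert patterns):
  0='ε' goto a→5 b→1 d→11
  1='b' goto b→2 c→10  ←P1
  2='bb' goto b→3
  3='bbb' goto d→4
  4='bbbd' goto ·  ←P0
  5='a' goto c→6
  6='ac' goto d→7  ←P5
  7='acd' goto b→8
  8='acdb' goto c→9
  9='acdbc' goto ·  ←P2
  10='bc' goto ·  ←P3
  11='d' goto a→12
  12='da' goto c→13
  13='dac' goto ·  ←P4

Failure links (BFS by depth):
  fail(1) 'b': from fail(0)=0 chase 'b': 0 ⇒ 0;  out={1}∪out(0)={1}
  fail(5) 'a': from fail(0)=0 chase 'a': 0 ⇒ 0;  out=∅∪out(0)=∅
  fail(11) 'd': from fail(0)=0 chase 'd': 0 ⇒ 0;  out=∅∪out(0)=∅
  fail(2) 'bb': from fail(1)=0 chase 'b': 0 ⇒ 1;  out=∅∪out(1)={1}
  fail(6) 'ac': from fail(5)=0 chase 'c': 0 ⇒ 0;  out={5}∪out(0)={5}
  fail(10) 'bc': from fail(1)=0 chase 'c': 0 ⇒ 0;  out={3}∪out(0)={3}
  fail(12) 'da': from fail(11)=0 chase 'a': 0 ⇒ 5;  out=∅∪out(5)=∅
  fail(3) 'bbb': from fail(2)=1 chase 'b': 1 ⇒ 2;  out=∅∪out(2)={1}
  fail(7) 'acd': from fail(6)=0 chase 'd': 0 ⇒ 11;  out=∅∪out(11)=∅
  fail(13) 'dac': from fail(12)=5 chase 'c': 5 ⇒ 6;  out={4}∪out(6)={4,5}
  fail(4) 'bbbd': from fail(3)=2 chase 'd': 2→1→0 ⇒ 11;  out={0}∪out(11)={0}
  fail(8) 'acdb': from fail(7)=11 chase 'b': 11→0 ⇒ 1;  out=∅∪out(1)={1}
  fail(9) 'acdbc': from fail(8)=1 chase 'c': 1 ⇒ 10;  out={2}∪out(10)={2,3}

Scan:
pos 0 'a': at 5
pos 1 'c': at 6  emit P5@[0:1]
pos 2 'd': at 7
pos 3 'a': at 12 ·f
pos 4 'c': at 13  emit P4@[2:4],P5@[3:4]
pos 5 'b': at 1 ·f  emit P1@[5:5]
pos 6 'b': at 2  emit P1@[6:6]
pos 7 'b': at 3  emit P1@[7:7]
pos 8 'd': at 4  emit P0@[5:8]
pos 9 'a': at 12 ·f
pos 10 'c': at 13  emit P4@[8:10],P5@[9:10]
pos 11 'c': at 0 ·f
pos 12 'a': at 5
pos 13 'c': at 6  emit P5@[12:13]
pos 14 'd': at 7
pos 15 'b': at 8  emit P1@[15:15]
pos 16 'c': at 9  emit P2@[12:16],P3@[15:16]
pos 17 'b': at 1 ·f  emit P1@[17:17]
pos 18 'b': at 2  emit P1@[18:18]
pos 19 'c': at 10 ·f  emit P3@[18:19]
pos 20 'd': at 11 ·f
pos 21 'a': at 12
pos 22 'c': at 13  emit P4@[20:22],P5@[21:22]
pos 23 'c': at 0 ·f
pos 24 'a': at 5
pos 25 'b': at 1 ·f  emit P1@[25:25]
pos 26 'd': at 11 ·f
pos 27 'd': at 11 ·f
pos 28 'c': at 0 ·f

All matches (sorted): [[1,5],[4,4],[4,5],[5,1],[6,1],[7,1],[8,0],[10,4],[10,5],[13,5],[15,1],[16,2],[16,3],[17,1],[18,1],[19,3],[22,4],[22,5],[25,1]]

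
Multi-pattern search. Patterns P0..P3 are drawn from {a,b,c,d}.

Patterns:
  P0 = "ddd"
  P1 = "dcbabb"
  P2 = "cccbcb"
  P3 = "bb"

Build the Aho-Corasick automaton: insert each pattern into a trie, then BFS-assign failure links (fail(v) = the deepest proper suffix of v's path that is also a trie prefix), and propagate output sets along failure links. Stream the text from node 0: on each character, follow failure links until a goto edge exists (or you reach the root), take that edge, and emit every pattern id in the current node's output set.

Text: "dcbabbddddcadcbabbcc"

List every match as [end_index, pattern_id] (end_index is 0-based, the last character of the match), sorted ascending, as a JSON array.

Construct AC machine:
Trie (insert patterns):
  n0 'ε': b→15 c→9 d→1
  n1 'd': c→4 d→2
  n2 'dd': d→3
  n3 'ddd': ·  [P0 ends]
  n4 'dc': b→5
  n5 'dcb': a→6
  n6 'dcba': b→7
  n7 'dcbab': b→8
  n8 'dcbabb': ·  [P1 ends]
  n9 'c': c→10
  n10 'cc': c→11
  n11 'ccc': b→12
  n12 'cccb': c→13
  n13 'cccbc': b→14
  n14 'cccbcb': ·  [P2 ends]
  n15 'b': b→16
  n16 'bb': ·  [P3 ends]

BFS fail/out derivation:
  n1('d'): parent n0 fail=0; on 'd' 0 → fail=0;  out ∅∪∅=∅
  n9('c'): parent n0 fail=0; on 'c' 0 → fail=0;  out ∅∪∅=∅
  n15('b'): parent n0 fail=0; on 'b' 0 → fail=0;  out ∅∪∅=∅
  n2('dd'): parent n1 fail=0; on 'd' 0 → fail=1;  out ∅∪∅=∅
  n4('dc'): parent n1 fail=0; on 'c' 0 → fail=9;  out ∅∪∅=∅
  n10('cc'): parent n9 fail=0; on 'c' 0 → fail=9;  out ∅∪∅=∅
  n16('bb'): parent n15 fail=0; on 'b' 0 → fail=15;  out {3}∪∅={3}
  n3('ddd'): parent n2 fail=1; on 'd' 1 → fail=2;  out {0}∪∅={0}
  n5('dcb'): parent n4 fail=9; on 'b' 9→0 → fail=15;  out ∅∪∅=∅
  n11('ccc'): parent n10 fail=9; on 'c' 9 → fail=10;  out ∅∪∅=∅
  n6('dcba'): parent n5 fail=15; on 'a' 15→0 → fail=0;  out ∅∪∅=∅
  n12('cccb'): parent n11 fail=10; on 'b' 10→9→0 → fail=15;  out ∅∪∅=∅
  n7('dcbab'): parent n6 fail=0; on 'b' 0 → fail=15;  out ∅∪∅=∅
  n13('cccbc'): parent n12 fail=15; on 'c' 15→0 → fail=9;  out ∅∪∅=∅
  n8('dcbabb'): parent n7 fail=15; on 'b' 15 → fail=16;  out {1}∪{3}={1,3}
  n14('cccbcb'): parent n13 fail=9; on 'b' 9→0 → fail=15;  out {2}∪∅={2}

Text stream:
pos 0 'd': at 1
pos 1 'c': at 4
pos 2 'b': at 5
pos 3 'a': at 6
pos 4 'b': at 7
pos 5 'b': at 8  emit P1@[0:5],P3@[4:5]
pos 6 'd': at 1 (fail-walked)
pos 7 'd': at 2
pos 8 'd': at 3  emit P0@[6:8]
pos 9 'd': at 3 (fail-walked)  emit P0@[7:9]
pos 10 'c': at 4 (fail-walked)
pos 11 'a': at 0 (fail-walked)
pos 12 'd': at 1
pos 13 'c': at 4
pos 14 'b': at 5
pos 15 'a': at 6
pos 16 'b': at 7
pos 17 'b': at 8  emit P1@[12:17],P3@[16:17]
pos 18 'c': at 9 (fail-walked)
pos 19 'c': at 10

All matches (sorted): [[5,1],[5,3],[8,0],[9,0],[17,1],[17,3]]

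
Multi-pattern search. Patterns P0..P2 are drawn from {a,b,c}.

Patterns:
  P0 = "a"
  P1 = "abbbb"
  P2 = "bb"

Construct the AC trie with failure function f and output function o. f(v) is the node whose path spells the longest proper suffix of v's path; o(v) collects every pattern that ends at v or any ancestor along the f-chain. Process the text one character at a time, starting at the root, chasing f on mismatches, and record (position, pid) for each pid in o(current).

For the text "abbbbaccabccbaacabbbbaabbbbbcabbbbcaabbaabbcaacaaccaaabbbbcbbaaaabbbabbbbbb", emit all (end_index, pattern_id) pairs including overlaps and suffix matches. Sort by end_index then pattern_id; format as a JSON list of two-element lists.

Build:
Trie nodes:
  n0 'ε': a→1 b→6
  n1 'a': b→2  [P0 ends]
  n2 'ab': b→3
  n3 'abb': b→4
  n4 'abbb': b→5
  n5 'abbbb': ·  [P1 ends]
  n6 'b': b→7
  n7 'bb': ·  [P2 ends]

BFS fail/out derivation:
  n1('a'): parent n0 fail=0; on 'a' 0 → fail=0;  out {0}∪∅={0}
  n6('b'): parent n0 fail=0; on 'b' 0 → fail=0;  out ∅∪∅=∅
  n2('ab'): parent n1 fail=0; on 'b' 0 → fail=6;  out ∅∪∅=∅
  n7('bb'): parent n6 fail=0; on 'b' 0 → fail=6;  out {2}∪∅={2}
  n3('abb'): parent n2 fail=6; on 'b' 6 → fail=7;  out ∅∪{2}={2}
  n4('abbb'): parent n3 fail=7; on 'b' 7→6 → fail=7;  out ∅∪{2}={2}
  n5('abbbb'): parent n4 fail=7; on 'b' 7→6 → fail=7;  out {1}∪{2}={1,2}

Scan:
pos 0 'a': at 1  emit P0@[0:0]
pos 1 'b': at 2
pos 2 'b': at 3  emit P2@[1:2]
pos 3 'b': at 4  emit P2@[2:3]
pos 4 'b': at 5  emit P1@[0:4],P2@[3:4]
pos 5 'a': at 1 (via fail)  emit P0@[5:5]
pos 6 'c': at 0 (via fail)
pos 7 'c': at 0
pos 8 'a': at 1  emit P0@[8:8]
pos 9 'b': at 2
pos 10 'c': at 0 (via fail)
pos 11 'c': at 0
pos 12 'b': at 6
pos 13 'a': at 1 (via fail)  emit P0@[13:13]
pos 14 'a': at 1 (via fail)  emit P0@[14:14]
pos 15 'c': at 0 (via fail)
pos 16 'a': at 1  emit P0@[16:16]
pos 17 'b': at 2
pos 18 'b': at 3  emit P2@[17:18]
pos 19 'b': at 4  emit P2@[18:19]
pos 20 'b': at 5  emit P1@[16:20],P2@[19:20]
pos 21 'a': at 1 (via fail)  emit P0@[21:21]
pos 22 'a': at 1 (via fail)  emit P0@[22:22]
pos 23 'b': at 2
pos 24 'b': at 3  emit P2@[23:24]
pos 25 'b': at 4  emit P2@[24:25]
pos 26 'b': at 5  emit P1@[22:26],P2@[25:26]
pos 27 'b': at 7 (via fail)  emit P2@[26:27]
pos 28 'c': at 0 (via fail)
pos 29 'a': at 1  emit P0@[29:29]
pos 30 'b': at 2
pos 31 'b': at 3  emit P2@[30:31]
pos 32 'b': at 4  emit P2@[31:32]
pos 33 'b': at 5  emit P1@[29:33],P2@[32:33]
pos 34 'c': at 0 (via fail)
pos 35 'a': at 1  emit P0@[35:35]
pos 36 'a': at 1 (via fail)  emit P0@[36:36]
pos 37 'b': at 2
pos 38 'b': at 3  emit P2@[37:38]
pos 39 'a': at 1 (via fail)  emit P0@[39:39]
pos 40 'a': at 1 (via fail)  emit P0@[40:40]
pos 41 'b': at 2
pos 42 'b': at 3  emit P2@[41:42]
pos 43 'c': at 0 (via fail)
pos 44 'a': at 1  emit P0@[44:44]
pos 45 'a': at 1 (via fail)  emit P0@[45:45]
pos 46 'c': at 0 (via fail)
pos 47 'a': at 1  emit P0@[47:47]
pos 48 'a': at 1 (via fail)  emit P0@[48:48]
pos 49 'c': at 0 (via fail)
pos 50 'c': at 0
pos 51 'a': at 1  emit P0@[51:51]
pos 52 'a': at 1 (via fail)  emit P0@[52:52]
pos 53 'a': at 1 (via fail)  emit P0@[53:53]
pos 54 'b': at 2
pos 55 'b': at 3  emit P2@[54:55]
pos 56 'b': at 4  emit P2@[55:56]
pos 57 'b': at 5  emit P1@[53:57],P2@[56:57]
pos 58 'c': at 0 (via fail)
pos 59 'b': at 6
pos 60 'b': at 7  emit P2@[59:60]
pos 61 'a': at 1 (via fail)  emit P0@[61:61]
pos 62 'a': at 1 (via fail)  emit P0@[62:62]
pos 63 'a': at 1 (via fail)  emit P0@[63:63]
pos 64 'a': at 1 (via fail)  emit P0@[64:64]
pos 65 'b': at 2
pos 66 'b': at 3  emit P2@[65:66]
pos 67 'b': at 4  emit P2@[66:67]
pos 68 'a': at 1 (via fail)  emit P0@[68:68]
pos 69 'b': at 2
pos 70 'b': at 3  emit P2@[69:70]
pos 71 'b': at 4  emit P2@[70:71]
pos 72 'b': at 5  emit P1@[68:72],P2@[71:72]
pos 73 'b': at 7 (via fail)  emit P2@[72:73]
pos 74 'b': at 7 (via fail)  emit P2@[73:74]

Matches: [[0,0],[2,2],[3,2],[4,1],[4,2],[5,0],[8,0],[13,0],[14,0],[16,0],[18,2],[19,2],[20,1],[20,2],[21,0],[22,0],[24,2],[25,2],[26,1],[26,2],[27,2],[29,0],[31,2],[32,2],[33,1],[33,2],[35,0],[36,0],[38,2],[39,0],[40,0],[42,2],[44,0],[45,0],[47,0],[48,0],[51,0],[52,0],[53,0],[55,2],[56,2],[57,1],[57,2],[60,2],[61,0],[62,0],[63,0],[64,0],[66,2],[67,2],[68,0],[70,2],[71,2],[72,1],[72,2],[73,2],[74,2]]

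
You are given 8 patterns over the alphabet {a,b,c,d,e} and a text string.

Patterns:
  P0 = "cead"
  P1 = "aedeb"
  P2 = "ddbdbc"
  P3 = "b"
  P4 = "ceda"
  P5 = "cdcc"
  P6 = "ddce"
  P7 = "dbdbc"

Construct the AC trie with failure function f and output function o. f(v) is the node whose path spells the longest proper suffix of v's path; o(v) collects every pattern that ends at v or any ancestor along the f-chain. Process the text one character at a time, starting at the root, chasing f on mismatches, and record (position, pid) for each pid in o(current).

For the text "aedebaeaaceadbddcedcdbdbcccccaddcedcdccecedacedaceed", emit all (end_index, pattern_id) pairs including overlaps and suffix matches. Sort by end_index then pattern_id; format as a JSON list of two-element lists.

Build automaton:
Trie (insert patterns):
  0='ε' goto a→5 b→16 c→1 d→10
  1='c' goto d→19 e→2
  2='ce' goto a→3 d→17
  3='cea' goto d→4
  4='cead' goto ·  [P0 ends]
  5='a' goto e→6
  6='ae' goto d→7
  7='aed' goto e→8
  8='aede' goto b→9
  9='aedeb' goto ·  [P1 ends]
  10='d' goto b→24 d→11
  11='dd' goto b→12 c→22
  12='ddb' goto d→13
  13='ddbd' goto b→14
  14='ddbdb' goto c→15
  15='ddbdbc' goto ·  [P2 ends]
  16='b' goto ·  [P3 ends]
  17='ced' goto a→18
  18='ceda' goto ·  [P4 ends]
  19='cd' goto c→20
  20='cdc' goto c→21
  21='cdcc' goto ·  [P5 ends]
  22='ddc' goto e→23
  23='ddce' goto ·  [P6 ends]
  24='db' goto d→25
  25='dbd' goto b→26
  26='dbdb' goto c→27
  27='dbdbc' goto ·  [P7 ends]

Failure links (BFS by depth):
  n1('c'): parent n0 fail=0; on 'c' 0 → fail=0;  out ∅∪∅=∅
  n5('a'): parent n0 fail=0; on 'a' 0 → fail=0;  out ∅∪∅=∅
  n10('d'): parent n0 fail=0; on 'd' 0 → fail=0;  out ∅∪∅=∅
  n16('b'): parent n0 fail=0; on 'b' 0 → fail=0;  out {3}∪∅={3}
  n2('ce'): parent n1 fail=0; on 'e' 0 → fail=0;  out ∅∪∅=∅
  n6('ae'): parent n5 fail=0; on 'e' 0 → fail=0;  out ∅∪∅=∅
  n11('dd'): parent n10 fail=0; on 'd' 0 → fail=10;  out ∅∪∅=∅
  n19('cd'): parent n1 fail=0; on 'd' 0 → fail=10;  out ∅∪∅=∅
  n24('db'): parent n10 fail=0; on 'b' 0 → fail=16;  out ∅∪{3}={3}
  n3('cea'): parent n2 fail=0; on 'a' 0 → fail=5;  out ∅∪∅=∅
  n7('aed'): parent n6 fail=0; on 'd' 0 → fail=10;  out ∅∪∅=∅
  n12('ddb'): parent n11 fail=10; on 'b' 10 → fail=24;  out ∅∪{3}={3}
  n17('ced'): parent n2 fail=0; on 'd' 0 → fail=10;  out ∅∪∅=∅
  n20('cdc'): parent n19 fail=10; on 'c' 10→0 → fail=1;  out ∅∪∅=∅
  n22('ddc'): parent n11 fail=10; on 'c' 10→0 → fail=1;  out ∅∪∅=∅
  n25('dbd'): parent n24 fail=16; on 'd' 16→0 → fail=10;  out ∅∪∅=∅
  n4('cead'): parent n3 fail=5; on 'd' 5→0 → fail=10;  out {0}∪∅={0}
  n8('aede'): parent n7 fail=10; on 'e' 10→0 → fail=0;  out ∅∪∅=∅
  n13('ddbd'): parent n12 fail=24; on 'd' 24 → fail=25;  out ∅∪∅=∅
  n18('ceda'): parent n17 fail=10; on 'a' 10→0 → fail=5;  out {4}∪∅={4}
  n21('cdcc'): parent n20 fail=1; on 'c' 1→0 → fail=1;  out {5}∪∅={5}
  n23('ddce'): parent n22 fail=1; on 'e' 1 → fail=2;  out {6}∪∅={6}
  n26('dbdb'): parent n25 fail=10; on 'b' 10 → fail=24;  out ∅∪{3}={3}
  n9('aedeb'): parent n8 fail=0; on 'b' 0 → fail=16;  out {1}∪{3}={1,3}
  n14('ddbdb'): parent n13 fail=25; on 'b' 25 → fail=26;  out ∅∪{3}={3}
  n27('dbdbc'): parent n26 fail=24; on 'c' 24→16→0 → fail=1;  out {7}∪∅={7}
  n15('ddbdbc'): parent n14 fail=26; on 'c' 26 → fail=27;  out {2}∪{7}={2,7}

Run:
i=0 'a': node 0→5
i=1 'e': node 5→6
i=2 'd': node 6→7
i=3 'e': node 7→8
i=4 'b': node 8→9  emit P1@[0:4],P3@[4:4]
i=5 'a': node 9→5 (fail-walked)
i=6 'e': node 5→6
i=7 'a': node 6→5 (fail-walked)
i=8 'a': node 5→5 (fail-walked)
i=9 'c': node 5→1 (fail-walked)
i=10 'e': node 1→2
i=11 'a': node 2→3
i=12 'd': node 3→4  emit P0@[9:12]
i=13 'b': node 4→24 (fail-walked)  emit P3@[13:13]
i=14 'd': node 24→25
i=15 'd': node 25→11 (fail-walked)
i=16 'c': node 11→22
i=17 'e': node 22→23  emit P6@[14:17]
i=18 'd': node 23→17 (fail-walked)
i=19 'c': node 17→1 (fail-walked)
i=20 'd': node 1→19
i=21 'b': node 19→24 (fail-walked)  emit P3@[21:21]
i=22 'd': node 24→25
i=23 'b': node 25→26  emit P3@[23:23]
i=24 'c': node 26→27  emit P7@[20:24]
i=25 'c': node 27→1 (fail-walked)
i=26 'c': node 1→1 (fail-walked)
i=27 'c': node 1→1 (fail-walked)
i=28 'c': node 1→1 (fail-walked)
i=29 'a': node 1→5 (fail-walked)
i=30 'd': node 5→10 (fail-walked)
i=31 'd': node 10→11
i=32 'c': node 11→22
i=33 'e': node 22→23  emit P6@[30:33]
i=34 'd': node 23→17 (fail-walked)
i=35 'c': node 17→1 (fail-walked)
i=36 'd': node 1→19
i=37 'c': node 19→20
i=38 'c': node 20→21  emit P5@[35:38]
i=39 'e': node 21→2 (fail-walked)
i=40 'c': node 2→1 (fail-walked)
i=41 'e': node 1→2
i=42 'd': node 2→17
i=43 'a': node 17→18  emit P4@[40:43]
i=44 'c': node 18→1 (fail-walked)
i=45 'e': node 1→2
i=46 'd': node 2→17
i=47 'a': node 17→18  emit P4@[44:47]
i=48 'c': node 18→1 (fail-walked)
i=49 'e': node 1→2
i=50 'e': node 2→0 (fail-walked)
i=51 'd': node 0→10

All matches (sorted): [[4,1],[4,3],[12,0],[13,3],[17,6],[21,3],[23,3],[24,7],[33,6],[38,5],[43,4],[47,4]]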